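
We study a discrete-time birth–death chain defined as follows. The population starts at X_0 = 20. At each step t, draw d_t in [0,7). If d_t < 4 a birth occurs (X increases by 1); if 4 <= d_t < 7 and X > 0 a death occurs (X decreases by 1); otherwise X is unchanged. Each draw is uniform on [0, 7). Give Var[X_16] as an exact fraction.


768/49

X can drop by at most 1 per step and X_0 = 20 > T = 16, so X_t >= 20 − t >= 4 > 0 for every t <= 16: the floor at 0 (the 'and X > 0' condition) never binds. Hence X_16 = X_0 + Σ_{t<16} Y_t with i.i.d. increments Y_t = y(d_t) ∈ {+1, −1, 0}.
Outcome values over d=0..6: [1, 1, 1, 1, -1, -1, -1]
Σy = 1, Σy² = 7, M = 7
μ = 1/7 = 1/7,  σ² = 7/7 − (1/7)² = 48/49
Independent increments: Var[X_16] = 16·σ² = 16·(48/49) = 768/49


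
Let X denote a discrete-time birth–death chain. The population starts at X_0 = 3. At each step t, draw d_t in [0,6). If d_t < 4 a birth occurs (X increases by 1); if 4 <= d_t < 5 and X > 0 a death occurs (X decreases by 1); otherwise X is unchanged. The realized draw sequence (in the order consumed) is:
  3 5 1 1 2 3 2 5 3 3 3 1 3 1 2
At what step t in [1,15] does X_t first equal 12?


t=0: X=3, d=3 → birth, X_1=4
t=1: X=4, d=5 → hold, X_2=4
t=2: X=4, d=1 → birth, X_3=5
t=3: X=5, d=1 → birth, X_4=6
t=4: X=6, d=2 → birth, X_5=7
t=5: X=7, d=3 → birth, X_6=8
t=6: X=8, d=2 → birth, X_7=9
t=7: X=9, d=5 → hold, X_8=9
t=8: X=9, d=3 → birth, X_9=10
t=9: X=10, d=3 → birth, X_10=11
t=10: X=11, d=3 → birth, X_11=12
t=11: X=12, d=1 → birth, X_12=13
t=12: X=13, d=3 → birth, X_13=14
t=13: X=14, d=1 → birth, X_14=15
t=14: X=15, d=2 → birth, X_15=16

11


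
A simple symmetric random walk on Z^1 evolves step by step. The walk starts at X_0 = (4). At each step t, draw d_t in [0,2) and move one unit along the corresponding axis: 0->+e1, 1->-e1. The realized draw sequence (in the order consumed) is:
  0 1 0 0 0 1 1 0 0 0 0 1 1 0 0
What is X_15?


t=0: X=(4), d=0 → +e1, X_1=(5)
t=1: X=(5), d=1 → -e1, X_2=(4)
t=2: X=(4), d=0 → +e1, X_3=(5)
t=3: X=(5), d=0 → +e1, X_4=(6)
t=4: X=(6), d=0 → +e1, X_5=(7)
t=5: X=(7), d=1 → -e1, X_6=(6)
t=6: X=(6), d=1 → -e1, X_7=(5)
t=7: X=(5), d=0 → +e1, X_8=(6)
t=8: X=(6), d=0 → +e1, X_9=(7)
t=9: X=(7), d=0 → +e1, X_10=(8)
t=10: X=(8), d=0 → +e1, X_11=(9)
t=11: X=(9), d=1 → -e1, X_12=(8)
t=12: X=(8), d=1 → -e1, X_13=(7)
t=13: X=(7), d=0 → +e1, X_14=(8)
t=14: X=(8), d=0 → +e1, X_15=(9)

(9)


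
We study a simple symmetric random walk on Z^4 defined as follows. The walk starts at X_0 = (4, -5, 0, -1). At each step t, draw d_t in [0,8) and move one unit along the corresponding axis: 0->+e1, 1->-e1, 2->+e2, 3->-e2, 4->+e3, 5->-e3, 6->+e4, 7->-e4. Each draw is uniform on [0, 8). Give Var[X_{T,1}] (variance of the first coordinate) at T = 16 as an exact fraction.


4

Outcome values over d=0..7: [1, -1, 0, 0, 0, 0, 0, 0]
Σy = 0, Σy² = 2, M = 8
μ = 0/8 = 0,  σ² = 2/8 − (0)² = 1/4
Independent increments: Var[X_16] = 16·σ² = 16·(1/4) = 4


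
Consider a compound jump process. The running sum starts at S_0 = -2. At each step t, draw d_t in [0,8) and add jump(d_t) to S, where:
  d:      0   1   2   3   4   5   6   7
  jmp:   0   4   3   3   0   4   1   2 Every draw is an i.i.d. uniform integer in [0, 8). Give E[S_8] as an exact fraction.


Outcome values over d=0..7: [0, 4, 3, 3, 0, 4, 1, 2]
Σy = 17, Σy² = 55, M = 8
μ = 17/8 = 17/8,  σ² = 55/8 − (17/8)² = 151/64
E[S_8] = -2 + 8·(17/8) = 15

15


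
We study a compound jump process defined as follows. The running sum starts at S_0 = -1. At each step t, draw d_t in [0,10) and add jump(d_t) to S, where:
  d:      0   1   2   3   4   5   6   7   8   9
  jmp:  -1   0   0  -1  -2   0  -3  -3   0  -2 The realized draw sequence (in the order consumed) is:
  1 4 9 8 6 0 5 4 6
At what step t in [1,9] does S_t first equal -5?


t=0: S=-1, d=1, jump=0, S_1=-1
t=1: S=-1, d=4, jump=-2, S_2=-3
t=2: S=-3, d=9, jump=-2, S_3=-5
t=3: S=-5, d=8, jump=0, S_4=-5
t=4: S=-5, d=6, jump=-3, S_5=-8
t=5: S=-8, d=0, jump=-1, S_6=-9
t=6: S=-9, d=5, jump=0, S_7=-9
t=7: S=-9, d=4, jump=-2, S_8=-11
t=8: S=-11, d=6, jump=-3, S_9=-14

3


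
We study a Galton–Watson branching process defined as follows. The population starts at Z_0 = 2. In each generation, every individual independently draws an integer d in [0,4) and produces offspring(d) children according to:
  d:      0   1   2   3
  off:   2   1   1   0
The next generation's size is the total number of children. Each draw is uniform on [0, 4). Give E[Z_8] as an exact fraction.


Outcome values over d=0..3: [2, 1, 1, 0]
Σy = 4, Σy² = 6, M = 4
μ = 4/4 = 1,  σ² = 6/4 − (1)² = 1/2
E[Z_0] = 2
E[Z_1] = 1·E[Z_0] = 2
E[Z_2] = 1·E[Z_1] = 2
E[Z_3] = 1·E[Z_2] = 2
E[Z_4] = 1·E[Z_3] = 2
E[Z_5] = 1·E[Z_4] = 2
E[Z_6] = 1·E[Z_5] = 2
E[Z_7] = 1·E[Z_6] = 2
E[Z_8] = 1·E[Z_7] = 2

2


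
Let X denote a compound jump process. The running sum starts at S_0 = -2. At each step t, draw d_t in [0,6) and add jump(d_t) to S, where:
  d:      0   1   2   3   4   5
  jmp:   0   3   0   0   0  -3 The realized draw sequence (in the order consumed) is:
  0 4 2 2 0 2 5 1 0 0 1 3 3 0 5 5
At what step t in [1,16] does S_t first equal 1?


11

t=0: S=-2, d=0, jump=0, S_1=-2
t=1: S=-2, d=4, jump=0, S_2=-2
t=2: S=-2, d=2, jump=0, S_3=-2
t=3: S=-2, d=2, jump=0, S_4=-2
t=4: S=-2, d=0, jump=0, S_5=-2
t=5: S=-2, d=2, jump=0, S_6=-2
t=6: S=-2, d=5, jump=-3, S_7=-5
t=7: S=-5, d=1, jump=3, S_8=-2
t=8: S=-2, d=0, jump=0, S_9=-2
t=9: S=-2, d=0, jump=0, S_10=-2
t=10: S=-2, d=1, jump=3, S_11=1
t=11: S=1, d=3, jump=0, S_12=1
t=12: S=1, d=3, jump=0, S_13=1
t=13: S=1, d=0, jump=0, S_14=1
t=14: S=1, d=5, jump=-3, S_15=-2
t=15: S=-2, d=5, jump=-3, S_16=-5


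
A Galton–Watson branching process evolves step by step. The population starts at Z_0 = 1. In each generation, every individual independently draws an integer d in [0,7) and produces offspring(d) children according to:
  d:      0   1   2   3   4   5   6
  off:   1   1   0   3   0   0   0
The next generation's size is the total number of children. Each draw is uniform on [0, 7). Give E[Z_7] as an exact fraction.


78125/823543

Outcome values over d=0..6: [1, 1, 0, 3, 0, 0, 0]
Σy = 5, Σy² = 11, M = 7
μ = 5/7 = 5/7,  σ² = 11/7 − (5/7)² = 52/49
E[Z_0] = 1
E[Z_1] = 5/7·E[Z_0] = 5/7
E[Z_2] = 5/7·E[Z_1] = 25/49
E[Z_3] = 5/7·E[Z_2] = 125/343
E[Z_4] = 5/7·E[Z_3] = 625/2401
E[Z_5] = 5/7·E[Z_4] = 3125/16807
E[Z_6] = 5/7·E[Z_5] = 15625/117649
E[Z_7] = 5/7·E[Z_6] = 78125/823543


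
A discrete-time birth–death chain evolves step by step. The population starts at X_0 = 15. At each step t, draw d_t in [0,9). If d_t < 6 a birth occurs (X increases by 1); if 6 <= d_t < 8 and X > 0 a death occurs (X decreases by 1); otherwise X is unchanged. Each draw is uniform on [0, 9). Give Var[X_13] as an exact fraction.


X can drop by at most 1 per step and X_0 = 15 > T = 13, so X_t >= 15 − t >= 2 > 0 for every t <= 13: the floor at 0 (the 'and X > 0' condition) never binds. Hence X_13 = X_0 + Σ_{t<13} Y_t with i.i.d. increments Y_t = y(d_t) ∈ {+1, −1, 0}.
Outcome values over d=0..8: [1, 1, 1, 1, 1, 1, -1, -1, 0]
Σy = 4, Σy² = 8, M = 9
μ = 4/9 = 4/9,  σ² = 8/9 − (4/9)² = 56/81
Independent increments: Var[X_13] = 13·σ² = 13·(56/81) = 728/81

728/81


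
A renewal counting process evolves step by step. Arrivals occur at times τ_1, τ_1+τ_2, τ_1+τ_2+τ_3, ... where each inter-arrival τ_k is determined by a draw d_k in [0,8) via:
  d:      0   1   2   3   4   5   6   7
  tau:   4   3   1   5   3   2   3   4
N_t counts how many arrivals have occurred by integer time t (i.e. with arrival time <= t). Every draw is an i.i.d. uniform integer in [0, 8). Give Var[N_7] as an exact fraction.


2065596920783/4398046511104

Inter-arrival values over d=0..7: [4, 3, 1, 5, 3, 2, 3, 4]
Each d has probability 1/8, so the pmf of τ is: f(1) = 1/8, f(2) = 1/8, f(3) = 3/8, f(4) = 1/4, f(5) = 1/8
Let p_n(j) = P(N_n = j), with p_0 = [1]. Condition on τ_1: p_n(0) = P(τ > n), and for j >= 1, p_n(j) = Σ_{k<=n} f(k)·p_{n−k}(j−1)
p_1 = [7/8, 1/8]  (j = 0..1)
p_2 = [3/4, 15/64, 1/64]  (j = 0..2)
p_3 = [3/8, 37/64, 23/512, 1/512]  (j = 0..3)
p_4 = [1/8, 23/32, 19/128, 31/4096, 1/4096]  (j = 0..4)
p_5 = [0, 11/16, 9/32, 123/4096, 39/32768, 1/32768]  (j = 0..5)
p_6 = [0, 29/64, 239/512, 305/4096, 89/16384, 47/262144, 1/262144]  (j = 0..6)
p_7 = [0, 15/64, 75/128, 665/4096, 537/32768, 241/262144, 55/2097152, 1/2097152]  (j = 0..7)
E[N_7] = Σ j·p_7(j) = 4118009/2097152;  E[N_7²] = Σ j²·p_7(j) = 9071157/2097152
Var[N_7] = 9071157/2097152 − (4118009/2097152)² = 2065596920783/4398046511104


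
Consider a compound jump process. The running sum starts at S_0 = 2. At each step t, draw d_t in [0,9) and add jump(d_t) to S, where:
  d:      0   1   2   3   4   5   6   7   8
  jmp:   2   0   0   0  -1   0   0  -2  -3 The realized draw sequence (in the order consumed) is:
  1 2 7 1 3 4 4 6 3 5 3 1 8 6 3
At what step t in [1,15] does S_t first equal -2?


t=0: S=2, d=1, jump=0, S_1=2
t=1: S=2, d=2, jump=0, S_2=2
t=2: S=2, d=7, jump=-2, S_3=0
t=3: S=0, d=1, jump=0, S_4=0
t=4: S=0, d=3, jump=0, S_5=0
t=5: S=0, d=4, jump=-1, S_6=-1
t=6: S=-1, d=4, jump=-1, S_7=-2
t=7: S=-2, d=6, jump=0, S_8=-2
t=8: S=-2, d=3, jump=0, S_9=-2
t=9: S=-2, d=5, jump=0, S_10=-2
t=10: S=-2, d=3, jump=0, S_11=-2
t=11: S=-2, d=1, jump=0, S_12=-2
t=12: S=-2, d=8, jump=-3, S_13=-5
t=13: S=-5, d=6, jump=0, S_14=-5
t=14: S=-5, d=3, jump=0, S_15=-5

7


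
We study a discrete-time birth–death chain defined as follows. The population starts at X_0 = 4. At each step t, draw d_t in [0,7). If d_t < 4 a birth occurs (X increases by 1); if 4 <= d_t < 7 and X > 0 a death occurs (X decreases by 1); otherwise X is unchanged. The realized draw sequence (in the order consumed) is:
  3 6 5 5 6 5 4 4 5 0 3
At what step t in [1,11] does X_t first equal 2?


4

t=0: X=4, d=3 → birth, X_1=5
t=1: X=5, d=6 → death, X_2=4
t=2: X=4, d=5 → death, X_3=3
t=3: X=3, d=5 → death, X_4=2
t=4: X=2, d=6 → death, X_5=1
t=5: X=1, d=5 → death, X_6=0
t=6: X=0, d=4 → hold, X_7=0
t=7: X=0, d=4 → hold, X_8=0
t=8: X=0, d=5 → hold, X_9=0
t=9: X=0, d=0 → birth, X_10=1
t=10: X=1, d=3 → birth, X_11=2


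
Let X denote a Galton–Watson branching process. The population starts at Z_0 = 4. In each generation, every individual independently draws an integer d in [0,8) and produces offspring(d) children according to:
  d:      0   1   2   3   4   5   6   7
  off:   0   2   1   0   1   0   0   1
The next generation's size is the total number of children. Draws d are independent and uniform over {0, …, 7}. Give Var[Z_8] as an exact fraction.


13228758359375/70368744177664

Outcome values over d=0..7: [0, 2, 1, 0, 1, 0, 0, 1]
Σy = 5, Σy² = 7, M = 8
μ = 5/8 = 5/8,  σ² = 7/8 − (5/8)² = 31/64
V_0 = 0, E_0 = 4
V_1 = 31/64·E_0 + (5/8)²·V_0 = 31/16;  E_1 = 5/2
V_2 = 31/64·E_1 + (5/8)²·V_1 = 2015/1024;  E_2 = 25/16
V_3 = 31/64·E_2 + (5/8)²·V_2 = 99975/65536;  E_3 = 125/128
V_4 = 31/64·E_3 + (5/8)²·V_3 = 4483375/4194304;  E_4 = 625/1024
V_5 = 31/64·E_4 + (5/8)²·V_4 = 191444375/268435456;  E_5 = 3125/8192
V_6 = 31/64·E_5 + (5/8)²·V_5 = 7960509375/17179869184;  E_6 = 15625/65536
V_7 = 31/64·E_6 + (5/8)²·V_6 = 325988734375/1099511627776;  E_7 = 78125/524288
V_8 = 31/64·E_7 + (5/8)²·V_7 = 13228758359375/70368744177664;  E_8 = 390625/4194304


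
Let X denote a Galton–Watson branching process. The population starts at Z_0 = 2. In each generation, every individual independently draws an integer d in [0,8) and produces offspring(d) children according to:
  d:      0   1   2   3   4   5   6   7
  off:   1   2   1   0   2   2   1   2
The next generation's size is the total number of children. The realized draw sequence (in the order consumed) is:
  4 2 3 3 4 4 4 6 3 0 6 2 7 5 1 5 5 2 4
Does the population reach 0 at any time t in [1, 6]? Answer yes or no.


no

gen 0: Z_0=2, draws=[4, 2], offspring=[2, 1], Z_1=3
gen 1: Z_1=3, draws=[3, 3, 4], offspring=[0, 0, 2], Z_2=2
gen 2: Z_2=2, draws=[4, 4], offspring=[2, 2], Z_3=4
gen 3: Z_3=4, draws=[6, 3, 0, 6], offspring=[1, 0, 1, 1], Z_4=3
gen 4: Z_4=3, draws=[2, 7, 5], offspring=[1, 2, 2], Z_5=5
gen 5: Z_5=5, draws=[1, 5, 5, 2, 4], offspring=[2, 2, 2, 1, 2], Z_6=9


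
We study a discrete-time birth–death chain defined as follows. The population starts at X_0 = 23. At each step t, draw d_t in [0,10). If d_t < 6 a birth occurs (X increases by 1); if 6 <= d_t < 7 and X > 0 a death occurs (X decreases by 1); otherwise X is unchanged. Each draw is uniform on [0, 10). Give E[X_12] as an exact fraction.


29

X can drop by at most 1 per step and X_0 = 23 > T = 12, so X_t >= 23 − t >= 11 > 0 for every t <= 12: the floor at 0 (the 'and X > 0' condition) never binds. Hence X_12 = X_0 + Σ_{t<12} Y_t with i.i.d. increments Y_t = y(d_t) ∈ {+1, −1, 0}.
Outcome values over d=0..9: [1, 1, 1, 1, 1, 1, -1, 0, 0, 0]
Σy = 5, Σy² = 7, M = 10
μ = 5/10 = 1/2,  σ² = 7/10 − (1/2)² = 9/20
E[X_12] = 23 + 12·(1/2) = 29


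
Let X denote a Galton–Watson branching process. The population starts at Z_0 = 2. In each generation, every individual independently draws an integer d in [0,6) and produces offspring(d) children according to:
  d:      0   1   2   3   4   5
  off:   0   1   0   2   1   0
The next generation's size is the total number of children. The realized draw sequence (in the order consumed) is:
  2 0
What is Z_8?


gen 0: Z_0=2, draws=[2, 0], offspring=[0, 0], Z_1=0
gen 1: Z_1=0, draws=[], offspring=[], Z_2=0
gen 2: Z_2=0, draws=[], offspring=[], Z_3=0
gen 3: Z_3=0, draws=[], offspring=[], Z_4=0
gen 4: Z_4=0, draws=[], offspring=[], Z_5=0
gen 5: Z_5=0, draws=[], offspring=[], Z_6=0
gen 6: Z_6=0, draws=[], offspring=[], Z_7=0
gen 7: Z_7=0, draws=[], offspring=[], Z_8=0

0


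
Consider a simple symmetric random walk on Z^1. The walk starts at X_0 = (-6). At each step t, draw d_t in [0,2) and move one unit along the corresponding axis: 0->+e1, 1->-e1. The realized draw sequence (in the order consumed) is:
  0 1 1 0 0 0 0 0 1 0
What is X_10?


t=0: X=(-6), d=0 → +e1, X_1=(-5)
t=1: X=(-5), d=1 → -e1, X_2=(-6)
t=2: X=(-6), d=1 → -e1, X_3=(-7)
t=3: X=(-7), d=0 → +e1, X_4=(-6)
t=4: X=(-6), d=0 → +e1, X_5=(-5)
t=5: X=(-5), d=0 → +e1, X_6=(-4)
t=6: X=(-4), d=0 → +e1, X_7=(-3)
t=7: X=(-3), d=0 → +e1, X_8=(-2)
t=8: X=(-2), d=1 → -e1, X_9=(-3)
t=9: X=(-3), d=0 → +e1, X_10=(-2)

(-2)


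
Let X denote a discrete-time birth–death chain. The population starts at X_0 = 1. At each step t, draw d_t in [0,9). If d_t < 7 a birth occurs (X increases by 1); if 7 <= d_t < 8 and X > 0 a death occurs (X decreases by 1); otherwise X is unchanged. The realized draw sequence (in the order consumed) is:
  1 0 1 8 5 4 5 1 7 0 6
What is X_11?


t=0: X=1, d=1 → birth, X_1=2
t=1: X=2, d=0 → birth, X_2=3
t=2: X=3, d=1 → birth, X_3=4
t=3: X=4, d=8 → hold, X_4=4
t=4: X=4, d=5 → birth, X_5=5
t=5: X=5, d=4 → birth, X_6=6
t=6: X=6, d=5 → birth, X_7=7
t=7: X=7, d=1 → birth, X_8=8
t=8: X=8, d=7 → death, X_9=7
t=9: X=7, d=0 → birth, X_10=8
t=10: X=8, d=6 → birth, X_11=9

9


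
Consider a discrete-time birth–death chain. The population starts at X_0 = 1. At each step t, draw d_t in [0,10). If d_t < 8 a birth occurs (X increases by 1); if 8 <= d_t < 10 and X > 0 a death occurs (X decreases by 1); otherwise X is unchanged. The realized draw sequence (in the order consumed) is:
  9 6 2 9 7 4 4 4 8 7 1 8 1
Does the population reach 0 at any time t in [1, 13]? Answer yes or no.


yes

t=0: X=1, d=9 → death, X_1=0
t=1: X=0, d=6 → birth, X_2=1
t=2: X=1, d=2 → birth, X_3=2
t=3: X=2, d=9 → death, X_4=1
t=4: X=1, d=7 → birth, X_5=2
t=5: X=2, d=4 → birth, X_6=3
t=6: X=3, d=4 → birth, X_7=4
t=7: X=4, d=4 → birth, X_8=5
t=8: X=5, d=8 → death, X_9=4
t=9: X=4, d=7 → birth, X_10=5
t=10: X=5, d=1 → birth, X_11=6
t=11: X=6, d=8 → death, X_12=5
t=12: X=5, d=1 → birth, X_13=6


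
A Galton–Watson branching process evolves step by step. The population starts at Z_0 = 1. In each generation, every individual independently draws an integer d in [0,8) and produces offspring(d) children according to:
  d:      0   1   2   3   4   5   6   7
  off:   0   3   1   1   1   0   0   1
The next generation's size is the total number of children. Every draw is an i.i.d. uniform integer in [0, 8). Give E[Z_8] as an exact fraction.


Outcome values over d=0..7: [0, 3, 1, 1, 1, 0, 0, 1]
Σy = 7, Σy² = 13, M = 8
μ = 7/8 = 7/8,  σ² = 13/8 − (7/8)² = 55/64
E[Z_0] = 1
E[Z_1] = 7/8·E[Z_0] = 7/8
E[Z_2] = 7/8·E[Z_1] = 49/64
E[Z_3] = 7/8·E[Z_2] = 343/512
E[Z_4] = 7/8·E[Z_3] = 2401/4096
E[Z_5] = 7/8·E[Z_4] = 16807/32768
E[Z_6] = 7/8·E[Z_5] = 117649/262144
E[Z_7] = 7/8·E[Z_6] = 823543/2097152
E[Z_8] = 7/8·E[Z_7] = 5764801/16777216

5764801/16777216


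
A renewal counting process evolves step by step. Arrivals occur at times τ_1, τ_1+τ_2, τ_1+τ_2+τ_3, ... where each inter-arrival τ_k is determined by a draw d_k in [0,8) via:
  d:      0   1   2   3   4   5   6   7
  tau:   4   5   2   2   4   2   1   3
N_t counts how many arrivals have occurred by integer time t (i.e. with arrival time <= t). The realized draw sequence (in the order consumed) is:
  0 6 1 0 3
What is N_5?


draw d_1=0: τ_1=4, arrival time A_1=4
draw d_2=6: τ_2=1, arrival time A_2=5
draw d_3=1: τ_3=5, arrival time A_3=10
draw d_4=0: τ_4=4, arrival time A_4=14
draw d_5=3: τ_5=2, arrival time A_5=16
N_t over t=0..5: 0:0 1:0 2:0 3:0 4:1 5:2

2


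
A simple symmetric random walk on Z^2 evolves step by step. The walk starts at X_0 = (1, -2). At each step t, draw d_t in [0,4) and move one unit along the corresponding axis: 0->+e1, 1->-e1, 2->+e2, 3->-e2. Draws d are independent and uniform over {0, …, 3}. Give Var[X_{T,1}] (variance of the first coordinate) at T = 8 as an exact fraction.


Outcome values over d=0..3: [1, -1, 0, 0]
Σy = 0, Σy² = 2, M = 4
μ = 0/4 = 0,  σ² = 2/4 − (0)² = 1/2
Independent increments: Var[X_8] = 8·σ² = 8·(1/2) = 4

4


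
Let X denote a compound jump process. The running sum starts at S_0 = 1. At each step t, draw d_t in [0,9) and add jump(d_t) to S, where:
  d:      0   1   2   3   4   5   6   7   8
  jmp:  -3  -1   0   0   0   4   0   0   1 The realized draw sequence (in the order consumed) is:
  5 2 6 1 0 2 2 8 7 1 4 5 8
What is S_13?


t=0: S=1, d=5, jump=4, S_1=5
t=1: S=5, d=2, jump=0, S_2=5
t=2: S=5, d=6, jump=0, S_3=5
t=3: S=5, d=1, jump=-1, S_4=4
t=4: S=4, d=0, jump=-3, S_5=1
t=5: S=1, d=2, jump=0, S_6=1
t=6: S=1, d=2, jump=0, S_7=1
t=7: S=1, d=8, jump=1, S_8=2
t=8: S=2, d=7, jump=0, S_9=2
t=9: S=2, d=1, jump=-1, S_10=1
t=10: S=1, d=4, jump=0, S_11=1
t=11: S=1, d=5, jump=4, S_12=5
t=12: S=5, d=8, jump=1, S_13=6

6


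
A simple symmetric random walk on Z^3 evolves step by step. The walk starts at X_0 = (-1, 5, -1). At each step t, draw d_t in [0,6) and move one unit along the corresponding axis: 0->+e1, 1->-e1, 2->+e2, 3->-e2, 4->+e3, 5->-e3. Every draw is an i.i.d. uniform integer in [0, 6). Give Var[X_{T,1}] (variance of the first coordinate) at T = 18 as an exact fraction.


6

Outcome values over d=0..5: [1, -1, 0, 0, 0, 0]
Σy = 0, Σy² = 2, M = 6
μ = 0/6 = 0,  σ² = 2/6 − (0)² = 1/3
Independent increments: Var[X_18] = 18·σ² = 18·(1/3) = 6


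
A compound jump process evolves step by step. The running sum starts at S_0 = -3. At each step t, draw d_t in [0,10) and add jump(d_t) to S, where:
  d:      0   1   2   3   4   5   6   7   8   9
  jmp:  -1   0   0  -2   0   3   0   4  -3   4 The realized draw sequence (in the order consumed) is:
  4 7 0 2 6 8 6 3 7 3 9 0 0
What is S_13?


-1

t=0: S=-3, d=4, jump=0, S_1=-3
t=1: S=-3, d=7, jump=4, S_2=1
t=2: S=1, d=0, jump=-1, S_3=0
t=3: S=0, d=2, jump=0, S_4=0
t=4: S=0, d=6, jump=0, S_5=0
t=5: S=0, d=8, jump=-3, S_6=-3
t=6: S=-3, d=6, jump=0, S_7=-3
t=7: S=-3, d=3, jump=-2, S_8=-5
t=8: S=-5, d=7, jump=4, S_9=-1
t=9: S=-1, d=3, jump=-2, S_10=-3
t=10: S=-3, d=9, jump=4, S_11=1
t=11: S=1, d=0, jump=-1, S_12=0
t=12: S=0, d=0, jump=-1, S_13=-1


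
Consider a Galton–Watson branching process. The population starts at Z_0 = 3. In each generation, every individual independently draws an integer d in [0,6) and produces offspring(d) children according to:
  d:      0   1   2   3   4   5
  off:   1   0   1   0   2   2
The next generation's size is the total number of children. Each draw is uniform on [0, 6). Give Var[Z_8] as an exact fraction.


Outcome values over d=0..5: [1, 0, 1, 0, 2, 2]
Σy = 6, Σy² = 10, M = 6
μ = 6/6 = 1,  σ² = 10/6 − (1)² = 2/3
V_0 = 0, E_0 = 3
V_1 = 2/3·E_0 + (1)²·V_0 = 2;  E_1 = 3
V_2 = 2/3·E_1 + (1)²·V_1 = 4;  E_2 = 3
V_3 = 2/3·E_2 + (1)²·V_2 = 6;  E_3 = 3
V_4 = 2/3·E_3 + (1)²·V_3 = 8;  E_4 = 3
V_5 = 2/3·E_4 + (1)²·V_4 = 10;  E_5 = 3
V_6 = 2/3·E_5 + (1)²·V_5 = 12;  E_6 = 3
V_7 = 2/3·E_6 + (1)²·V_6 = 14;  E_7 = 3
V_8 = 2/3·E_7 + (1)²·V_7 = 16;  E_8 = 3

16


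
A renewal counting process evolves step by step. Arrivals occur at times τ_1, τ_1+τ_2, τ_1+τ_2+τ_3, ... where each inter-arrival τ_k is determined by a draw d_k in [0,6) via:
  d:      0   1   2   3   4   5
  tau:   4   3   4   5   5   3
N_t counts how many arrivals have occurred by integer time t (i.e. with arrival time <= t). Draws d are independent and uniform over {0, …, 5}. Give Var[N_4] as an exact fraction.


Inter-arrival values over d=0..5: [4, 3, 4, 5, 5, 3]
Each d has probability 1/6, so the pmf of τ is: f(3) = 1/3, f(4) = 1/3, f(5) = 1/3
Let p_n(j) = P(N_n = j), with p_0 = [1]. Condition on τ_1: p_n(0) = P(τ > n), and for j >= 1, p_n(j) = Σ_{k<=n} f(k)·p_{n−k}(j−1)
p_1 = [1]  (j = 0)
p_2 = [1]  (j = 0)
p_3 = [2/3, 1/3]  (j = 0..1)
p_4 = [1/3, 2/3]  (j = 0..1)
E[N_4] = Σ j·p_4(j) = 2/3;  E[N_4²] = Σ j²·p_4(j) = 2/3
Var[N_4] = 2/3 − (2/3)² = 2/9

2/9


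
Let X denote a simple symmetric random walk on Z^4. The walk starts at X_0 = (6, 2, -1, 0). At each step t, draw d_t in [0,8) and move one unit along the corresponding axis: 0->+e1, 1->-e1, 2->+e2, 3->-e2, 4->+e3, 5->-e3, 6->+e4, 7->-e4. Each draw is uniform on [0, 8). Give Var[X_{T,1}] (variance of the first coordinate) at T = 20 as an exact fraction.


5

Outcome values over d=0..7: [1, -1, 0, 0, 0, 0, 0, 0]
Σy = 0, Σy² = 2, M = 8
μ = 0/8 = 0,  σ² = 2/8 − (0)² = 1/4
Independent increments: Var[X_20] = 20·σ² = 20·(1/4) = 5


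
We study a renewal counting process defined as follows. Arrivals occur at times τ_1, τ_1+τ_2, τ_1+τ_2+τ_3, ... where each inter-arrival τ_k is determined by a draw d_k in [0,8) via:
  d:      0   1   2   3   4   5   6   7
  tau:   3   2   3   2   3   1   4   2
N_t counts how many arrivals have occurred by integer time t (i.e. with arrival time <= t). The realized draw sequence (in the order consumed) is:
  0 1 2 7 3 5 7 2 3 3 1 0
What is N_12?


5

draw d_1=0: τ_1=3, arrival time A_1=3
draw d_2=1: τ_2=2, arrival time A_2=5
draw d_3=2: τ_3=3, arrival time A_3=8
draw d_4=7: τ_4=2, arrival time A_4=10
draw d_5=3: τ_5=2, arrival time A_5=12
draw d_6=5: τ_6=1, arrival time A_6=13
draw d_7=7: τ_7=2, arrival time A_7=15
draw d_8=2: τ_8=3, arrival time A_8=18
draw d_9=3: τ_9=2, arrival time A_9=20
draw d_10=3: τ_10=2, arrival time A_10=22
draw d_11=1: τ_11=2, arrival time A_11=24
draw d_12=0: τ_12=3, arrival time A_12=27
N_t over t=0..12: 0:0 1:0 2:0 3:1 4:1 5:2 6:2 7:2 8:3 9:3 10:4 11:4 12:5


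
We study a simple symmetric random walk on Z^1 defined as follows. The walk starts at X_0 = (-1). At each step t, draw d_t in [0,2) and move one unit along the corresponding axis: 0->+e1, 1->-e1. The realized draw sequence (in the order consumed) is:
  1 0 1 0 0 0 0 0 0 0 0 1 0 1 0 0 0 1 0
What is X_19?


t=0: X=(-1), d=1 → -e1, X_1=(-2)
t=1: X=(-2), d=0 → +e1, X_2=(-1)
t=2: X=(-1), d=1 → -e1, X_3=(-2)
t=3: X=(-2), d=0 → +e1, X_4=(-1)
t=4: X=(-1), d=0 → +e1, X_5=(0)
t=5: X=(0), d=0 → +e1, X_6=(1)
t=6: X=(1), d=0 → +e1, X_7=(2)
t=7: X=(2), d=0 → +e1, X_8=(3)
t=8: X=(3), d=0 → +e1, X_9=(4)
t=9: X=(4), d=0 → +e1, X_10=(5)
t=10: X=(5), d=0 → +e1, X_11=(6)
t=11: X=(6), d=1 → -e1, X_12=(5)
t=12: X=(5), d=0 → +e1, X_13=(6)
t=13: X=(6), d=1 → -e1, X_14=(5)
t=14: X=(5), d=0 → +e1, X_15=(6)
t=15: X=(6), d=0 → +e1, X_16=(7)
t=16: X=(7), d=0 → +e1, X_17=(8)
t=17: X=(8), d=1 → -e1, X_18=(7)
t=18: X=(7), d=0 → +e1, X_19=(8)

(8)


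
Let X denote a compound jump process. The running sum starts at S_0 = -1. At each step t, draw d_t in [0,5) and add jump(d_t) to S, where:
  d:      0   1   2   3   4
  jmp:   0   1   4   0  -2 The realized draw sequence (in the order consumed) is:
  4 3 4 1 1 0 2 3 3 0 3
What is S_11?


t=0: S=-1, d=4, jump=-2, S_1=-3
t=1: S=-3, d=3, jump=0, S_2=-3
t=2: S=-3, d=4, jump=-2, S_3=-5
t=3: S=-5, d=1, jump=1, S_4=-4
t=4: S=-4, d=1, jump=1, S_5=-3
t=5: S=-3, d=0, jump=0, S_6=-3
t=6: S=-3, d=2, jump=4, S_7=1
t=7: S=1, d=3, jump=0, S_8=1
t=8: S=1, d=3, jump=0, S_9=1
t=9: S=1, d=0, jump=0, S_10=1
t=10: S=1, d=3, jump=0, S_11=1

1


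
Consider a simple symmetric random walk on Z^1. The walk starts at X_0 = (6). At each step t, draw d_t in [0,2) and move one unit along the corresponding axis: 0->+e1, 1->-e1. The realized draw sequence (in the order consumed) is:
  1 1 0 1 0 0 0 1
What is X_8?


(6)

t=0: X=(6), d=1 → -e1, X_1=(5)
t=1: X=(5), d=1 → -e1, X_2=(4)
t=2: X=(4), d=0 → +e1, X_3=(5)
t=3: X=(5), d=1 → -e1, X_4=(4)
t=4: X=(4), d=0 → +e1, X_5=(5)
t=5: X=(5), d=0 → +e1, X_6=(6)
t=6: X=(6), d=0 → +e1, X_7=(7)
t=7: X=(7), d=1 → -e1, X_8=(6)


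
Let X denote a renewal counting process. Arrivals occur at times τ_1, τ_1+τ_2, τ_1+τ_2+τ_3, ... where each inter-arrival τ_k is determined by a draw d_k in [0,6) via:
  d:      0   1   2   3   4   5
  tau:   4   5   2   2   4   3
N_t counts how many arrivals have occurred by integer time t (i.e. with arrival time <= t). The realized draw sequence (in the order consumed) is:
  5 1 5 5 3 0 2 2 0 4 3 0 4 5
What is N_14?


4

draw d_1=5: τ_1=3, arrival time A_1=3
draw d_2=1: τ_2=5, arrival time A_2=8
draw d_3=5: τ_3=3, arrival time A_3=11
draw d_4=5: τ_4=3, arrival time A_4=14
draw d_5=3: τ_5=2, arrival time A_5=16
draw d_6=0: τ_6=4, arrival time A_6=20
draw d_7=2: τ_7=2, arrival time A_7=22
draw d_8=2: τ_8=2, arrival time A_8=24
draw d_9=0: τ_9=4, arrival time A_9=28
draw d_10=4: τ_10=4, arrival time A_10=32
draw d_11=3: τ_11=2, arrival time A_11=34
draw d_12=0: τ_12=4, arrival time A_12=38
draw d_13=4: τ_13=4, arrival time A_13=42
draw d_14=5: τ_14=3, arrival time A_14=45
N_t over t=0..14: 0:0 1:0 2:0 3:1 4:1 5:1 6:1 7:1 8:2 9:2 10:2 11:3 12:3 13:3 14:4


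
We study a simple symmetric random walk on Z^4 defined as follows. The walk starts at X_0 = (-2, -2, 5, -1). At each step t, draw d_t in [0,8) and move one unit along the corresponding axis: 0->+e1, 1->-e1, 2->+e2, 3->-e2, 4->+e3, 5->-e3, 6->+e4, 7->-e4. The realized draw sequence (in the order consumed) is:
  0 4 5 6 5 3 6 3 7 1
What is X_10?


t=0: X=(-2, -2, 5, -1), d=0 → +e1, X_1=(-1, -2, 5, -1)
t=1: X=(-1, -2, 5, -1), d=4 → +e3, X_2=(-1, -2, 6, -1)
t=2: X=(-1, -2, 6, -1), d=5 → -e3, X_3=(-1, -2, 5, -1)
t=3: X=(-1, -2, 5, -1), d=6 → +e4, X_4=(-1, -2, 5, 0)
t=4: X=(-1, -2, 5, 0), d=5 → -e3, X_5=(-1, -2, 4, 0)
t=5: X=(-1, -2, 4, 0), d=3 → -e2, X_6=(-1, -3, 4, 0)
t=6: X=(-1, -3, 4, 0), d=6 → +e4, X_7=(-1, -3, 4, 1)
t=7: X=(-1, -3, 4, 1), d=3 → -e2, X_8=(-1, -4, 4, 1)
t=8: X=(-1, -4, 4, 1), d=7 → -e4, X_9=(-1, -4, 4, 0)
t=9: X=(-1, -4, 4, 0), d=1 → -e1, X_10=(-2, -4, 4, 0)

(-2, -4, 4, 0)


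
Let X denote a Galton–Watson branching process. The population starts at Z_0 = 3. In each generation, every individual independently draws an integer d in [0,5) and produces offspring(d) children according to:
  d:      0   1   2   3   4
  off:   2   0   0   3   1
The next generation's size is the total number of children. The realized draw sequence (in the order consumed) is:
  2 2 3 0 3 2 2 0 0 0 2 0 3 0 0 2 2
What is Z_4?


gen 0: Z_0=3, draws=[2, 2, 3], offspring=[0, 0, 3], Z_1=3
gen 1: Z_1=3, draws=[0, 3, 2], offspring=[2, 3, 0], Z_2=5
gen 2: Z_2=5, draws=[2, 0, 0, 0, 2], offspring=[0, 2, 2, 2, 0], Z_3=6
gen 3: Z_3=6, draws=[0, 3, 0, 0, 2, 2], offspring=[2, 3, 2, 2, 0, 0], Z_4=9

9


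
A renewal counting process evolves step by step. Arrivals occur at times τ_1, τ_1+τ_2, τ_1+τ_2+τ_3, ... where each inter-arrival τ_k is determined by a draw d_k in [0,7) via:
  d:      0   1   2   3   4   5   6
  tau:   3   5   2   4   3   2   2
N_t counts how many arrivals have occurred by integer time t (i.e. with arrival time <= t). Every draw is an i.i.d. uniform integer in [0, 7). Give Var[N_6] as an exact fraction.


42678/117649

Inter-arrival values over d=0..6: [3, 5, 2, 4, 3, 2, 2]
Each d has probability 1/7, so the pmf of τ is: f(2) = 3/7, f(3) = 2/7, f(4) = 1/7, f(5) = 1/7
Let p_n(j) = P(N_n = j), with p_0 = [1]. Condition on τ_1: p_n(0) = P(τ > n), and for j >= 1, p_n(j) = Σ_{k<=n} f(k)·p_{n−k}(j−1)
p_1 = [1]  (j = 0)
p_2 = [4/7, 3/7]  (j = 0..1)
p_3 = [2/7, 5/7]  (j = 0..1)
p_4 = [1/7, 33/49, 9/49]  (j = 0..2)
p_5 = [0, 4/7, 3/7]  (j = 0..2)
p_6 = [0, 18/49, 190/343, 27/343]  (j = 0..3)
E[N_6] = Σ j·p_6(j) = 587/343;  E[N_6²] = Σ j²·p_6(j) = 1129/343
Var[N_6] = 1129/343 − (587/343)² = 42678/117649


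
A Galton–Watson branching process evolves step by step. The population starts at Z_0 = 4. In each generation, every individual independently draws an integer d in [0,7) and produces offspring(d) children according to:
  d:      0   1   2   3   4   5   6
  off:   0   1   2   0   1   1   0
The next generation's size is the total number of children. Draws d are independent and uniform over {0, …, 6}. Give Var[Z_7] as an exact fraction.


Outcome values over d=0..6: [0, 1, 2, 0, 1, 1, 0]
Σy = 5, Σy² = 7, M = 7
μ = 5/7 = 5/7,  σ² = 7/7 − (5/7)² = 24/49
V_0 = 0, E_0 = 4
V_1 = 24/49·E_0 + (5/7)²·V_0 = 96/49;  E_1 = 20/7
V_2 = 24/49·E_1 + (5/7)²·V_1 = 5760/2401;  E_2 = 100/49
V_3 = 24/49·E_2 + (5/7)²·V_2 = 261600/117649;  E_3 = 500/343
V_4 = 24/49·E_3 + (5/7)²·V_3 = 10656000/5764801;  E_4 = 2500/2401
V_5 = 24/49·E_4 + (5/7)²·V_4 = 410460000/282475249;  E_5 = 12500/16807
V_6 = 24/49·E_5 + (5/7)²·V_5 = 15303600000/13841287201;  E_6 = 62500/117649
V_7 = 24/49·E_6 + (5/7)²·V_6 = 559063500000/678223072849;  E_7 = 312500/823543

559063500000/678223072849


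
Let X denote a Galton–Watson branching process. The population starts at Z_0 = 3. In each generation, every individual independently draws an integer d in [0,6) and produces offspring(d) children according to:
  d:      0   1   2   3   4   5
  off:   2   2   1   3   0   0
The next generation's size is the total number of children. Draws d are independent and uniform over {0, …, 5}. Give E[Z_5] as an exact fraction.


Outcome values over d=0..5: [2, 2, 1, 3, 0, 0]
Σy = 8, Σy² = 18, M = 6
μ = 8/6 = 4/3,  σ² = 18/6 − (4/3)² = 11/9
E[Z_0] = 3
E[Z_1] = 4/3·E[Z_0] = 4
E[Z_2] = 4/3·E[Z_1] = 16/3
E[Z_3] = 4/3·E[Z_2] = 64/9
E[Z_4] = 4/3·E[Z_3] = 256/27
E[Z_5] = 4/3·E[Z_4] = 1024/81

1024/81


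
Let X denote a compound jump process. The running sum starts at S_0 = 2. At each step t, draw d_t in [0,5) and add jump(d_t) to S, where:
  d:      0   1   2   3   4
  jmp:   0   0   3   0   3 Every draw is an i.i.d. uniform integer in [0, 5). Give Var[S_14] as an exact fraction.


756/25

Outcome values over d=0..4: [0, 0, 3, 0, 3]
Σy = 6, Σy² = 18, M = 5
μ = 6/5 = 6/5,  σ² = 18/5 − (6/5)² = 54/25
Independent increments: Var[S_14] = 14·σ² = 14·(54/25) = 756/25


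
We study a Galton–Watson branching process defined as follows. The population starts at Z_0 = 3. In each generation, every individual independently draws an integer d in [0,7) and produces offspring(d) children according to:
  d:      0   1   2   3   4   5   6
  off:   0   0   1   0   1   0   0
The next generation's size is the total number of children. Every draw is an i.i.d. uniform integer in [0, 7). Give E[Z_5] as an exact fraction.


Outcome values over d=0..6: [0, 0, 1, 0, 1, 0, 0]
Σy = 2, Σy² = 2, M = 7
μ = 2/7 = 2/7,  σ² = 2/7 − (2/7)² = 10/49
E[Z_0] = 3
E[Z_1] = 2/7·E[Z_0] = 6/7
E[Z_2] = 2/7·E[Z_1] = 12/49
E[Z_3] = 2/7·E[Z_2] = 24/343
E[Z_4] = 2/7·E[Z_3] = 48/2401
E[Z_5] = 2/7·E[Z_4] = 96/16807

96/16807


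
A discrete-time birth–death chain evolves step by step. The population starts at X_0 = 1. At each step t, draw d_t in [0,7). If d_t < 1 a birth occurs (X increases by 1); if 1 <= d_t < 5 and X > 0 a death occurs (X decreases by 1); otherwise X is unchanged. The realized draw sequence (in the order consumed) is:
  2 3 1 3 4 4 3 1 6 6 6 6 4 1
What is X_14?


0

t=0: X=1, d=2 → death, X_1=0
t=1: X=0, d=3 → hold, X_2=0
t=2: X=0, d=1 → hold, X_3=0
t=3: X=0, d=3 → hold, X_4=0
t=4: X=0, d=4 → hold, X_5=0
t=5: X=0, d=4 → hold, X_6=0
t=6: X=0, d=3 → hold, X_7=0
t=7: X=0, d=1 → hold, X_8=0
t=8: X=0, d=6 → hold, X_9=0
t=9: X=0, d=6 → hold, X_10=0
t=10: X=0, d=6 → hold, X_11=0
t=11: X=0, d=6 → hold, X_12=0
t=12: X=0, d=4 → hold, X_13=0
t=13: X=0, d=1 → hold, X_14=0


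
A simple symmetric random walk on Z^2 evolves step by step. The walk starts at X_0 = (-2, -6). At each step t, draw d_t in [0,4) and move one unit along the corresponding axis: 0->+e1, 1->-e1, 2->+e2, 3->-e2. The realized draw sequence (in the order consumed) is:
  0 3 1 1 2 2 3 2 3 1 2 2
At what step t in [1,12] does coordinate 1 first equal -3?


4

t=0: X=(-2, -6), d=0 → +e1, X_1=(-1, -6)
t=1: X=(-1, -6), d=3 → -e2, X_2=(-1, -7)
t=2: X=(-1, -7), d=1 → -e1, X_3=(-2, -7)
t=3: X=(-2, -7), d=1 → -e1, X_4=(-3, -7)
t=4: X=(-3, -7), d=2 → +e2, X_5=(-3, -6)
t=5: X=(-3, -6), d=2 → +e2, X_6=(-3, -5)
t=6: X=(-3, -5), d=3 → -e2, X_7=(-3, -6)
t=7: X=(-3, -6), d=2 → +e2, X_8=(-3, -5)
t=8: X=(-3, -5), d=3 → -e2, X_9=(-3, -6)
t=9: X=(-3, -6), d=1 → -e1, X_10=(-4, -6)
t=10: X=(-4, -6), d=2 → +e2, X_11=(-4, -5)
t=11: X=(-4, -5), d=2 → +e2, X_12=(-4, -4)


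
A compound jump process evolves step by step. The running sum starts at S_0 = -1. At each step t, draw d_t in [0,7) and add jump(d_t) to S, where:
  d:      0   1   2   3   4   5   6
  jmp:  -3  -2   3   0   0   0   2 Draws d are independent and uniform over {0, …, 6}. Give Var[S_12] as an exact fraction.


312/7

Outcome values over d=0..6: [-3, -2, 3, 0, 0, 0, 2]
Σy = 0, Σy² = 26, M = 7
μ = 0/7 = 0,  σ² = 26/7 − (0)² = 26/7
Independent increments: Var[S_12] = 12·σ² = 12·(26/7) = 312/7


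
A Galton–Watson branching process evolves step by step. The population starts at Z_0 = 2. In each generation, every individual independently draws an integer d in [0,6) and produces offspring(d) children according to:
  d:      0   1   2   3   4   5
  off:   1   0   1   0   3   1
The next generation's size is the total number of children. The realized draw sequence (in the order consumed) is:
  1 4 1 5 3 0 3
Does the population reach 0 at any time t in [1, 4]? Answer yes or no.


yes

gen 0: Z_0=2, draws=[1, 4], offspring=[0, 3], Z_1=3
gen 1: Z_1=3, draws=[1, 5, 3], offspring=[0, 1, 0], Z_2=1
gen 2: Z_2=1, draws=[0], offspring=[1], Z_3=1
gen 3: Z_3=1, draws=[3], offspring=[0], Z_4=0


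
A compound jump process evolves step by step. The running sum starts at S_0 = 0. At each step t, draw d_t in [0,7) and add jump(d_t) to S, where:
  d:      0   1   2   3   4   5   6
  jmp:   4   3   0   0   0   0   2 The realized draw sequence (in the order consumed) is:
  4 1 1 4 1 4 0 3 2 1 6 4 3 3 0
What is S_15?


22

t=0: S=0, d=4, jump=0, S_1=0
t=1: S=0, d=1, jump=3, S_2=3
t=2: S=3, d=1, jump=3, S_3=6
t=3: S=6, d=4, jump=0, S_4=6
t=4: S=6, d=1, jump=3, S_5=9
t=5: S=9, d=4, jump=0, S_6=9
t=6: S=9, d=0, jump=4, S_7=13
t=7: S=13, d=3, jump=0, S_8=13
t=8: S=13, d=2, jump=0, S_9=13
t=9: S=13, d=1, jump=3, S_10=16
t=10: S=16, d=6, jump=2, S_11=18
t=11: S=18, d=4, jump=0, S_12=18
t=12: S=18, d=3, jump=0, S_13=18
t=13: S=18, d=3, jump=0, S_14=18
t=14: S=18, d=0, jump=4, S_15=22


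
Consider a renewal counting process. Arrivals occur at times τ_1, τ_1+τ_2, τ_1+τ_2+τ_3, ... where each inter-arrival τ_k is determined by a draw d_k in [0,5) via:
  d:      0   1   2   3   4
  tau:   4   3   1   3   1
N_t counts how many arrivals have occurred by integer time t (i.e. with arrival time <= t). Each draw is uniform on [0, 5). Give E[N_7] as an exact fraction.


Inter-arrival values over d=0..4: [4, 3, 1, 3, 1]
Each d has probability 1/5, so the pmf of τ is: f(1) = 2/5, f(3) = 2/5, f(4) = 1/5
Renewal equation for m(n) = E[N_n]: condition on τ_1 = k (if k <= n, one arrival plus a fresh copy on the remaining n−k steps): m(n) = F(n) + Σ_{k<=n} f(k)·m(n−k), where F(n) = P(τ <= n) and m(0) = 0
m(1) = F(1) = 2/5
m(2) = F(2) + f(1)·m(1) = 2/5 + 2/5·2/5 = 14/25
m(3) = F(3) + f(1)·m(2) = 4/5 + 2/5·14/25 = 128/125
m(4) = F(4) + f(1)·m(3) + f(3)·m(1) = 1 + 2/5·128/125 + 2/5·2/5 = 981/625
m(5) = F(5) + f(1)·m(4) + f(3)·m(2) + f(4)·m(1) = 1 + 2/5·981/625 + 2/5·14/25 + 1/5·2/5 = 6037/3125
m(6) = F(6) + f(1)·m(5) + f(3)·m(3) + f(4)·m(2) = 1 + 2/5·6037/3125 + 2/5·128/125 + 1/5·14/25 = 35849/15625
m(7) = F(7) + f(1)·m(6) + f(3)·m(4) + f(4)·m(3) = 1 + 2/5·35849/15625 + 2/5·981/625 + 1/5·128/125 = 214873/78125
E[N_7] = m(7) = 214873/78125

214873/78125


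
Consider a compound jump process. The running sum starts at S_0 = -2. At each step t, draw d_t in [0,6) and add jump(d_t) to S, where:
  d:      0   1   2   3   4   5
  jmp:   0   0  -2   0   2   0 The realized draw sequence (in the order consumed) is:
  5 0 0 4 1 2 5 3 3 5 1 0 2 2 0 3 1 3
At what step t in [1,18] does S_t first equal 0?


t=0: S=-2, d=5, jump=0, S_1=-2
t=1: S=-2, d=0, jump=0, S_2=-2
t=2: S=-2, d=0, jump=0, S_3=-2
t=3: S=-2, d=4, jump=2, S_4=0
t=4: S=0, d=1, jump=0, S_5=0
t=5: S=0, d=2, jump=-2, S_6=-2
t=6: S=-2, d=5, jump=0, S_7=-2
t=7: S=-2, d=3, jump=0, S_8=-2
t=8: S=-2, d=3, jump=0, S_9=-2
t=9: S=-2, d=5, jump=0, S_10=-2
t=10: S=-2, d=1, jump=0, S_11=-2
t=11: S=-2, d=0, jump=0, S_12=-2
t=12: S=-2, d=2, jump=-2, S_13=-4
t=13: S=-4, d=2, jump=-2, S_14=-6
t=14: S=-6, d=0, jump=0, S_15=-6
t=15: S=-6, d=3, jump=0, S_16=-6
t=16: S=-6, d=1, jump=0, S_17=-6
t=17: S=-6, d=3, jump=0, S_18=-6

4


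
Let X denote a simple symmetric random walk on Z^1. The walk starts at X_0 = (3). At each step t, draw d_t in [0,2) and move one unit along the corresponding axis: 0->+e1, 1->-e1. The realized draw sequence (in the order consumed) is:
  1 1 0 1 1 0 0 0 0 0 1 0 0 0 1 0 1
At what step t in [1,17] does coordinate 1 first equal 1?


t=0: X=(3), d=1 → -e1, X_1=(2)
t=1: X=(2), d=1 → -e1, X_2=(1)
t=2: X=(1), d=0 → +e1, X_3=(2)
t=3: X=(2), d=1 → -e1, X_4=(1)
t=4: X=(1), d=1 → -e1, X_5=(0)
t=5: X=(0), d=0 → +e1, X_6=(1)
t=6: X=(1), d=0 → +e1, X_7=(2)
t=7: X=(2), d=0 → +e1, X_8=(3)
t=8: X=(3), d=0 → +e1, X_9=(4)
t=9: X=(4), d=0 → +e1, X_10=(5)
t=10: X=(5), d=1 → -e1, X_11=(4)
t=11: X=(4), d=0 → +e1, X_12=(5)
t=12: X=(5), d=0 → +e1, X_13=(6)
t=13: X=(6), d=0 → +e1, X_14=(7)
t=14: X=(7), d=1 → -e1, X_15=(6)
t=15: X=(6), d=0 → +e1, X_16=(7)
t=16: X=(7), d=1 → -e1, X_17=(6)

2


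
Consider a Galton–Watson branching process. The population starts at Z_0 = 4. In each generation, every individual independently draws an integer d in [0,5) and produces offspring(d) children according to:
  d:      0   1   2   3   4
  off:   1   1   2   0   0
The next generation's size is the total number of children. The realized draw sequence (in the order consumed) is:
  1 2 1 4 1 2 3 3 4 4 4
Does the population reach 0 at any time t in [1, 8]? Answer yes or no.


gen 0: Z_0=4, draws=[1, 2, 1, 4], offspring=[1, 2, 1, 0], Z_1=4
gen 1: Z_1=4, draws=[1, 2, 3, 3], offspring=[1, 2, 0, 0], Z_2=3
gen 2: Z_2=3, draws=[4, 4, 4], offspring=[0, 0, 0], Z_3=0
gen 3: Z_3=0, draws=[], offspring=[], Z_4=0
gen 4: Z_4=0, draws=[], offspring=[], Z_5=0
gen 5: Z_5=0, draws=[], offspring=[], Z_6=0
gen 6: Z_6=0, draws=[], offspring=[], Z_7=0
gen 7: Z_7=0, draws=[], offspring=[], Z_8=0

yes


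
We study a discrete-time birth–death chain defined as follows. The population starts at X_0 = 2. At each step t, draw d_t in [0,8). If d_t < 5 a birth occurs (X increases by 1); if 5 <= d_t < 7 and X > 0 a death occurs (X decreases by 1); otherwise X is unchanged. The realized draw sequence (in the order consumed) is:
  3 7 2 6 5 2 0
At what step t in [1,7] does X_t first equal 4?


3

t=0: X=2, d=3 → birth, X_1=3
t=1: X=3, d=7 → hold, X_2=3
t=2: X=3, d=2 → birth, X_3=4
t=3: X=4, d=6 → death, X_4=3
t=4: X=3, d=5 → death, X_5=2
t=5: X=2, d=2 → birth, X_6=3
t=6: X=3, d=0 → birth, X_7=4
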